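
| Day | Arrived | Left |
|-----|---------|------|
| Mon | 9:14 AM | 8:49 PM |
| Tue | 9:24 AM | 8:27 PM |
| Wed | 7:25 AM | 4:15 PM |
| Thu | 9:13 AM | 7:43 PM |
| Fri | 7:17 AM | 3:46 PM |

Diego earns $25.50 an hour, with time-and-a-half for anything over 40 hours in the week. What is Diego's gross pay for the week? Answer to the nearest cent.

Mon: 9:14 AM–8:49 PM = 11 h 35 min
Tue: 9:24 AM–8:27 PM = 11 h 3 min
Wed: 7:25 AM–4:15 PM = 8 h 50 min
Thu: 9:13 AM–7:43 PM = 10 h 30 min
Fri: 7:17 AM–3:46 PM = 8 h 29 min
Total worked: 50 h 27 min = 3027 min.
Regular 40 h 0 min = 2400 min at $25.50/h; overtime 10 h 27 min = 627 min at $38.25/h.
Pay = (2400 × $25.50 + 627 × $38.25) ÷ 60 = $1419.71.

$1419.71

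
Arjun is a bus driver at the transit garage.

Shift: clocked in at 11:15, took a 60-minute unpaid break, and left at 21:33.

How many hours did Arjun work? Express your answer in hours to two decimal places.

9.30 hours

Shift: 11:15–21:33 = 10 h 18 min; less 60 min break → 9 h 18 min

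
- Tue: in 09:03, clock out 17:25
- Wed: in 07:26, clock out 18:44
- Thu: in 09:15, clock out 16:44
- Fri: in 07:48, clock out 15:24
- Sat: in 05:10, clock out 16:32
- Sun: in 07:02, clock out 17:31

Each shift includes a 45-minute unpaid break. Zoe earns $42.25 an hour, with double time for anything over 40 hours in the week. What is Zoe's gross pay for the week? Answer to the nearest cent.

Tue: 09:03–17:25 = 8 h 22 min; less 45 min break → 7 h 37 min
Wed: 07:26–18:44 = 11 h 18 min; less 45 min break → 10 h 33 min
Thu: 09:15–16:44 = 7 h 29 min; less 45 min break → 6 h 44 min
Fri: 07:48–15:24 = 7 h 36 min; less 45 min break → 6 h 51 min
Sat: 05:10–16:32 = 11 h 22 min; less 45 min break → 10 h 37 min
Sun: 07:02–17:31 = 10 h 29 min; less 45 min break → 9 h 44 min
Total worked: 52 h 6 min = 3126 min.
Regular 40 h 0 min = 2400 min at $42.25/h; overtime 12 h 6 min = 726 min at $84.50/h.
Pay = (2400 × $42.25 + 726 × $84.50) ÷ 60 = $2712.45.

$2712.45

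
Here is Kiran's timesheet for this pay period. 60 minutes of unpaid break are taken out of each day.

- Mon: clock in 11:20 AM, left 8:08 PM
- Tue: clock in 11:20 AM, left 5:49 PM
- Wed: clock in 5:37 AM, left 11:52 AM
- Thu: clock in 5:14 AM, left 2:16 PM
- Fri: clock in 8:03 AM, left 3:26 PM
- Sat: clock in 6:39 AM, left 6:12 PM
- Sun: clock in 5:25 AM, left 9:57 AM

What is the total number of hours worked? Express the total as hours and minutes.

47 h 2 min

Mon: 11:20 AM–8:08 PM = 8 h 48 min; less 60 min break → 7 h 48 min
Tue: 11:20 AM–5:49 PM = 6 h 29 min; less 60 min break → 5 h 29 min
Wed: 5:37 AM–11:52 AM = 6 h 15 min; less 60 min break → 5 h 15 min
Thu: 5:14 AM–2:16 PM = 9 h 2 min; less 60 min break → 8 h 2 min
Fri: 8:03 AM–3:26 PM = 7 h 23 min; less 60 min break → 6 h 23 min
Sat: 6:39 AM–6:12 PM = 11 h 33 min; less 60 min break → 10 h 33 min
Sun: 5:25 AM–9:57 AM = 4 h 32 min; less 60 min break → 3 h 32 min
Total: 7 h 48 min + 5 h 29 min + 5 h 15 min + 8 h 2 min + 6 h 23 min + 10 h 33 min + 3 h 32 min = 47 h 2 min.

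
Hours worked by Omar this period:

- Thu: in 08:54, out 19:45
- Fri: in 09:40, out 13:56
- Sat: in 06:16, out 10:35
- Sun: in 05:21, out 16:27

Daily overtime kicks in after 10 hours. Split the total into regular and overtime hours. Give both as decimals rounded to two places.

Thu: 08:54–19:45 = 10 h 51 min
Fri: 09:40–13:56 = 4 h 16 min
Sat: 06:16–10:35 = 4 h 19 min
Sun: 05:21–16:27 = 11 h 6 min
Thu reg 10 h 0 min / OT 0 h 51 min; Fri reg 4 h 16 min / OT 0 h 0 min; Sat reg 4 h 19 min / OT 0 h 0 min; Sun reg 10 h 0 min / OT 1 h 6 min.
Totals: regular 28 h 35 min, overtime 1 h 57 min.

Regular 28.58 hours, overtime 1.95 hours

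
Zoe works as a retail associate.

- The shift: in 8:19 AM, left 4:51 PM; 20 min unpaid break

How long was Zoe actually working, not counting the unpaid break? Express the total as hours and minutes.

8 h 12 min

The shift: 8:19 AM–4:51 PM = 8 h 32 min; less 20 min break → 8 h 12 min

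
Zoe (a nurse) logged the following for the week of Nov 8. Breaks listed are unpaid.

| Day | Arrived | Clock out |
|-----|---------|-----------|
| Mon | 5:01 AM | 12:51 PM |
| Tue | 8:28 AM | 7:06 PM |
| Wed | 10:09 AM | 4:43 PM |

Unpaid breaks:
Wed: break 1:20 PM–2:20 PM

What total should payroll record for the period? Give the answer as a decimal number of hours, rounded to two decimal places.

Mon: 5:01 AM–12:51 PM = 7 h 50 min
Tue: 8:28 AM–7:06 PM = 10 h 38 min
Wed: 10:09 AM–4:43 PM = 6 h 34 min; less 60 min break → 5 h 34 min
Total: 7 h 50 min + 10 h 38 min + 5 h 34 min = 24 h 2 min.

24.03 hours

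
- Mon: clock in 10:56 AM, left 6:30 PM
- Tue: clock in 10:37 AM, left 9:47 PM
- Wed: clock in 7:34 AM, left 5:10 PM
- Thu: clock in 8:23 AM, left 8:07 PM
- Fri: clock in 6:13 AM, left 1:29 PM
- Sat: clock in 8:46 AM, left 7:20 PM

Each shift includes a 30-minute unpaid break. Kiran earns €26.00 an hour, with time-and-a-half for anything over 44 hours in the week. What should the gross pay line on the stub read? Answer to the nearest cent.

Mon: 10:56 AM–6:30 PM = 7 h 34 min; less 30 min break → 7 h 4 min
Tue: 10:37 AM–9:47 PM = 11 h 10 min; less 30 min break → 10 h 40 min
Wed: 7:34 AM–5:10 PM = 9 h 36 min; less 30 min break → 9 h 6 min
Thu: 8:23 AM–8:07 PM = 11 h 44 min; less 30 min break → 11 h 14 min
Fri: 6:13 AM–1:29 PM = 7 h 16 min; less 30 min break → 6 h 46 min
Sat: 8:46 AM–7:20 PM = 10 h 34 min; less 30 min break → 10 h 4 min
Total worked: 54 h 54 min = 3294 min.
Regular 44 h 0 min = 2640 min at €26.00/h; overtime 10 h 54 min = 654 min at €39.00/h.
Pay = (2640 × €26.00 + 654 × €39.00) ÷ 60 = €1569.10.

€1569.10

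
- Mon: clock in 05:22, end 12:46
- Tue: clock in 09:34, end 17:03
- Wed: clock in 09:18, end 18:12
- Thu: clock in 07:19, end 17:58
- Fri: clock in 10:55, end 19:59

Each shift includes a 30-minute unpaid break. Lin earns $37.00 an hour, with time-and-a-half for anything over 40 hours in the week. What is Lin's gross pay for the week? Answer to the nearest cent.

$1535.50

Mon: 05:22–12:46 = 7 h 24 min; less 30 min break → 6 h 54 min
Tue: 09:34–17:03 = 7 h 29 min; less 30 min break → 6 h 59 min
Wed: 09:18–18:12 = 8 h 54 min; less 30 min break → 8 h 24 min
Thu: 07:19–17:58 = 10 h 39 min; less 30 min break → 10 h 9 min
Fri: 10:55–19:59 = 9 h 4 min; less 30 min break → 8 h 34 min
Total worked: 41 h 0 min = 2460 min.
Regular 40 h 0 min = 2400 min at $37.00/h; overtime 1 h 0 min = 60 min at $55.50/h.
Pay = (2400 × $37.00 + 60 × $55.50) ÷ 60 = $1535.50.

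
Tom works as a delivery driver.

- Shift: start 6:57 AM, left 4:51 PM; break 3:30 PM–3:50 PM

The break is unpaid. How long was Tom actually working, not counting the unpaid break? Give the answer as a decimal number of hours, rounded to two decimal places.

Shift: 6:57 AM–4:51 PM = 9 h 54 min; less 20 min break → 9 h 34 min

9.57 hours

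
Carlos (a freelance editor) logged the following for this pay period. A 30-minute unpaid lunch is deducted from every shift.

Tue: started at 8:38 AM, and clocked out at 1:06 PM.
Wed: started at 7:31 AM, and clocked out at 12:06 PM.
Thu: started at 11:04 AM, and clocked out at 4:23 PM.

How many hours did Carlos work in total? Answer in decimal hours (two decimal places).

12.87 hours

Tue: 8:38 AM–1:06 PM = 4 h 28 min; less 30 min break → 3 h 58 min
Wed: 7:31 AM–12:06 PM = 4 h 35 min; less 30 min break → 4 h 5 min
Thu: 11:04 AM–4:23 PM = 5 h 19 min; less 30 min break → 4 h 49 min
Total: 3 h 58 min + 4 h 5 min + 4 h 49 min = 12 h 52 min.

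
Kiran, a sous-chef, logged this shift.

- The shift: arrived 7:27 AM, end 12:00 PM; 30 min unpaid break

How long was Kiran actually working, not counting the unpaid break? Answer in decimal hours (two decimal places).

4.05 hours

The shift: 7:27 AM–12:00 PM = 4 h 33 min; less 30 min break → 4 h 3 min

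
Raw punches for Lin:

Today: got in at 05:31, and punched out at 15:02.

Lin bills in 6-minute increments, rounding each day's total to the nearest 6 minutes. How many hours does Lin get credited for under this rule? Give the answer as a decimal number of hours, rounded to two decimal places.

Today: 05:31–15:02 = 9 h 31 min → rounds to 9 h 30 min

9.50 hours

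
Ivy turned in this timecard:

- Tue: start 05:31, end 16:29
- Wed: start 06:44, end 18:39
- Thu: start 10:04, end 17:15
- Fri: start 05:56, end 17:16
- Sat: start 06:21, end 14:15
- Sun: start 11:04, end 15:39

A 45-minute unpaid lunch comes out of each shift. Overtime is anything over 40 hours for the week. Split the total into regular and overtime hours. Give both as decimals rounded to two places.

Regular 40.00 hours, overtime 9.38 hours

Tue: 05:31–16:29 = 10 h 58 min; less 45 min break → 10 h 13 min
Wed: 06:44–18:39 = 11 h 55 min; less 45 min break → 11 h 10 min
Thu: 10:04–17:15 = 7 h 11 min; less 45 min break → 6 h 26 min
Fri: 05:56–17:16 = 11 h 20 min; less 45 min break → 10 h 35 min
Sat: 06:21–14:15 = 7 h 54 min; less 45 min break → 7 h 9 min
Sun: 11:04–15:39 = 4 h 35 min; less 45 min break → 3 h 50 min
Total worked: 49 h 23 min = 49.38 h.
Threshold 40 h → overtime 9 h 23 min, regular 40 h 0 min.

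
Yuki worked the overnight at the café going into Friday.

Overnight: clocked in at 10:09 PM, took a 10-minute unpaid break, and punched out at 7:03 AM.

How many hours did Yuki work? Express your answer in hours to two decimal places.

Overnight: 10:09 PM → midnight = 1 h 51 min; midnight → 7:03 AM = 7 h 3 min; span 8 h 54 min; less 10 min break → 8 h 44 min

8.73 hours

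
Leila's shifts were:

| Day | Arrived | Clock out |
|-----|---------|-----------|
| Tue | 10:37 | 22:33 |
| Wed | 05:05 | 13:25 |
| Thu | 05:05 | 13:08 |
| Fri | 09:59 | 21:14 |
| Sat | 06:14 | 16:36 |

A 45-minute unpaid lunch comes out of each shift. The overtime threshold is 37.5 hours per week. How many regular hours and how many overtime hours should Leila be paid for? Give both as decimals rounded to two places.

Tue: 10:37–22:33 = 11 h 56 min; less 45 min break → 11 h 11 min
Wed: 05:05–13:25 = 8 h 20 min; less 45 min break → 7 h 35 min
Thu: 05:05–13:08 = 8 h 3 min; less 45 min break → 7 h 18 min
Fri: 09:59–21:14 = 11 h 15 min; less 45 min break → 10 h 30 min
Sat: 06:14–16:36 = 10 h 22 min; less 45 min break → 9 h 37 min
Total worked: 46 h 11 min = 46.18 h.
Threshold 37.5 h → overtime 8 h 41 min, regular 37 h 30 min.

Regular 37.50 hours, overtime 8.68 hours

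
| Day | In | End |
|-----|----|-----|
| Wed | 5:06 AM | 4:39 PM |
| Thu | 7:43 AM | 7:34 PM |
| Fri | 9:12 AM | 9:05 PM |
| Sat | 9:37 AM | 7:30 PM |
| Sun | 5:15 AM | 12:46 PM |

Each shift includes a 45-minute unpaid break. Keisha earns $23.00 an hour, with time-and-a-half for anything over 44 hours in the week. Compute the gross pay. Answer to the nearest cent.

Wed: 5:06 AM–4:39 PM = 11 h 33 min; less 45 min break → 10 h 48 min
Thu: 7:43 AM–7:34 PM = 11 h 51 min; less 45 min break → 11 h 6 min
Fri: 9:12 AM–9:05 PM = 11 h 53 min; less 45 min break → 11 h 8 min
Sat: 9:37 AM–7:30 PM = 9 h 53 min; less 45 min break → 9 h 8 min
Sun: 5:15 AM–12:46 PM = 7 h 31 min; less 45 min break → 6 h 46 min
Total worked: 48 h 56 min = 2936 min.
Regular 44 h 0 min = 2640 min at $23.00/h; overtime 4 h 56 min = 296 min at $34.50/h.
Pay = (2640 × $23.00 + 296 × $34.50) ÷ 60 = $1182.20.

$1182.20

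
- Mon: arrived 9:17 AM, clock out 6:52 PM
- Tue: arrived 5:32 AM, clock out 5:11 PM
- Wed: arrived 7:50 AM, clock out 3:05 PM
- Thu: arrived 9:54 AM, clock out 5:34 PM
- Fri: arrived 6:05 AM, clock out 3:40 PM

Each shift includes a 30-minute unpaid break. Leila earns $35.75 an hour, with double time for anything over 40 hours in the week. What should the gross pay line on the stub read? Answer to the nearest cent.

$1661.18

Mon: 9:17 AM–6:52 PM = 9 h 35 min; less 30 min break → 9 h 5 min
Tue: 5:32 AM–5:11 PM = 11 h 39 min; less 30 min break → 11 h 9 min
Wed: 7:50 AM–3:05 PM = 7 h 15 min; less 30 min break → 6 h 45 min
Thu: 9:54 AM–5:34 PM = 7 h 40 min; less 30 min break → 7 h 10 min
Fri: 6:05 AM–3:40 PM = 9 h 35 min; less 30 min break → 9 h 5 min
Total worked: 43 h 14 min = 2594 min.
Regular 40 h 0 min = 2400 min at $35.75/h; overtime 3 h 14 min = 194 min at $71.50/h.
Pay = (2400 × $35.75 + 194 × $71.50) ÷ 60 = $1661.18.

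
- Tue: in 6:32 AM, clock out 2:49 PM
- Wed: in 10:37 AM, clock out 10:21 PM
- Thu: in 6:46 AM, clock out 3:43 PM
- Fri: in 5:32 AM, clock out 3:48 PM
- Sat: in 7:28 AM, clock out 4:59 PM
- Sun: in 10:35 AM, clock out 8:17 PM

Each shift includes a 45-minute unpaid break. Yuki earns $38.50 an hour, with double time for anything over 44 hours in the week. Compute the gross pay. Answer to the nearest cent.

$2460.15

Tue: 6:32 AM–2:49 PM = 8 h 17 min; less 45 min break → 7 h 32 min
Wed: 10:37 AM–10:21 PM = 11 h 44 min; less 45 min break → 10 h 59 min
Thu: 6:46 AM–3:43 PM = 8 h 57 min; less 45 min break → 8 h 12 min
Fri: 5:32 AM–3:48 PM = 10 h 16 min; less 45 min break → 9 h 31 min
Sat: 7:28 AM–4:59 PM = 9 h 31 min; less 45 min break → 8 h 46 min
Sun: 10:35 AM–8:17 PM = 9 h 42 min; less 45 min break → 8 h 57 min
Total worked: 53 h 57 min = 3237 min.
Regular 44 h 0 min = 2640 min at $38.50/h; overtime 9 h 57 min = 597 min at $77.00/h.
Pay = (2640 × $38.50 + 597 × $77.00) ÷ 60 = $2460.15.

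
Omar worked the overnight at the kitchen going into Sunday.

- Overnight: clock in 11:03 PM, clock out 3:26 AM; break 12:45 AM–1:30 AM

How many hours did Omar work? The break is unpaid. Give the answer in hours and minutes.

3 h 38 min

Overnight: 11:03 PM → midnight = 0 h 57 min; midnight → 3:26 AM = 3 h 26 min; span 4 h 23 min; less 45 min break → 3 h 38 min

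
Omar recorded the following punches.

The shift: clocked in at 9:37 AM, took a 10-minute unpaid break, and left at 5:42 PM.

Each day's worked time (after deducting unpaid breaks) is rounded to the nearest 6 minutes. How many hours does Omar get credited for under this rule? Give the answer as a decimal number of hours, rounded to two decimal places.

The shift: 9:37 AM–5:42 PM = 8 h 5 min − 10 min = 7 h 55 min → rounds to 7 h 54 min

7.90 hours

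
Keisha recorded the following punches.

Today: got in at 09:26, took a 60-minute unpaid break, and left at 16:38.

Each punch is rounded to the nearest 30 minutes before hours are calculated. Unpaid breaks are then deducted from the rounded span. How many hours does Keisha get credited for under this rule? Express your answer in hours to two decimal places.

6.00 hours

Today: in 09:26→09:30, out 16:38→16:30; 7 h 0 min − 60 min = 6 h 0 min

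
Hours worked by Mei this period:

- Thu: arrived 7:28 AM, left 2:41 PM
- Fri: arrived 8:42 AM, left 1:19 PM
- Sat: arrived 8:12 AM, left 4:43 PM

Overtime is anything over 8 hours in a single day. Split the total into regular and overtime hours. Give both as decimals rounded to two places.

Thu: 7:28 AM–2:41 PM = 7 h 13 min
Fri: 8:42 AM–1:19 PM = 4 h 37 min
Sat: 8:12 AM–4:43 PM = 8 h 31 min
Thu reg 7 h 13 min / OT 0 h 0 min; Fri reg 4 h 37 min / OT 0 h 0 min; Sat reg 8 h 0 min / OT 0 h 31 min.
Totals: regular 19 h 50 min, overtime 0 h 31 min.

Regular 19.83 hours, overtime 0.52 hours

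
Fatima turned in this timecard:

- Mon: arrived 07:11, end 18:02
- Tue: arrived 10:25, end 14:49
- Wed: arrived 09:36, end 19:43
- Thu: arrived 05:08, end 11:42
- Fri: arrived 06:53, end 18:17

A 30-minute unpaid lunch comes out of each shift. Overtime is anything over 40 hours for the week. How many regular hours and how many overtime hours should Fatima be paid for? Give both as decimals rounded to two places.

Mon: 07:11–18:02 = 10 h 51 min; less 30 min break → 10 h 21 min
Tue: 10:25–14:49 = 4 h 24 min; less 30 min break → 3 h 54 min
Wed: 09:36–19:43 = 10 h 7 min; less 30 min break → 9 h 37 min
Thu: 05:08–11:42 = 6 h 34 min; less 30 min break → 6 h 4 min
Fri: 06:53–18:17 = 11 h 24 min; less 30 min break → 10 h 54 min
Total worked: 40 h 50 min = 40.83 h.
Threshold 40 h → overtime 0 h 50 min, regular 40 h 0 min.

Regular 40.00 hours, overtime 0.83 hours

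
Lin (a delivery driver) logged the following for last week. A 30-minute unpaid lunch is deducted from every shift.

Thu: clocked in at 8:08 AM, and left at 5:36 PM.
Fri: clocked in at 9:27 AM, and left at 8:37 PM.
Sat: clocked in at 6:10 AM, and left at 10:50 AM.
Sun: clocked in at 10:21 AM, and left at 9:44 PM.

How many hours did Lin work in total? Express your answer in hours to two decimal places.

34.68 hours

Thu: 8:08 AM–5:36 PM = 9 h 28 min; less 30 min break → 8 h 58 min
Fri: 9:27 AM–8:37 PM = 11 h 10 min; less 30 min break → 10 h 40 min
Sat: 6:10 AM–10:50 AM = 4 h 40 min; less 30 min break → 4 h 10 min
Sun: 10:21 AM–9:44 PM = 11 h 23 min; less 30 min break → 10 h 53 min
Total: 8 h 58 min + 10 h 40 min + 4 h 10 min + 10 h 53 min = 34 h 41 min.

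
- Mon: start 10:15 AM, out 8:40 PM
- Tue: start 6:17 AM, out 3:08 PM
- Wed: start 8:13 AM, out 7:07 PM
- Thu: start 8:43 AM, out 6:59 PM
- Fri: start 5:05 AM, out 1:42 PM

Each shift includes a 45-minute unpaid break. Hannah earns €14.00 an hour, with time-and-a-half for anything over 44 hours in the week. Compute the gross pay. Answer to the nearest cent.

Mon: 10:15 AM–8:40 PM = 10 h 25 min; less 45 min break → 9 h 40 min
Tue: 6:17 AM–3:08 PM = 8 h 51 min; less 45 min break → 8 h 6 min
Wed: 8:13 AM–7:07 PM = 10 h 54 min; less 45 min break → 10 h 9 min
Thu: 8:43 AM–6:59 PM = 10 h 16 min; less 45 min break → 9 h 31 min
Fri: 5:05 AM–1:42 PM = 8 h 37 min; less 45 min break → 7 h 52 min
Total worked: 45 h 18 min = 2718 min.
Regular 44 h 0 min = 2640 min at €14.00/h; overtime 1 h 18 min = 78 min at €21.00/h.
Pay = (2640 × €14.00 + 78 × €21.00) ÷ 60 = €643.30.

€643.30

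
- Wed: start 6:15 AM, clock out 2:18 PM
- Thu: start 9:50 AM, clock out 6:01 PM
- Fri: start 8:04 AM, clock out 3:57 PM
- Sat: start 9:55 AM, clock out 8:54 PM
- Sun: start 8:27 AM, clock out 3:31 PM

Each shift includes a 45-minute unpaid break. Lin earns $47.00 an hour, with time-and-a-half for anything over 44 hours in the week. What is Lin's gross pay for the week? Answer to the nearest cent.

Wed: 6:15 AM–2:18 PM = 8 h 3 min; less 45 min break → 7 h 18 min
Thu: 9:50 AM–6:01 PM = 8 h 11 min; less 45 min break → 7 h 26 min
Fri: 8:04 AM–3:57 PM = 7 h 53 min; less 45 min break → 7 h 8 min
Sat: 9:55 AM–8:54 PM = 10 h 59 min; less 45 min break → 10 h 14 min
Sun: 8:27 AM–3:31 PM = 7 h 4 min; less 45 min break → 6 h 19 min
Total worked: 38 h 25 min = 2305 min.
Regular 38 h 25 min = 2305 min at $47.00/h; overtime 0 h 0 min = 0 min at $70.50/h.
Pay = (2305 × $47.00 + 0 × $70.50) ÷ 60 = $1805.58.

$1805.58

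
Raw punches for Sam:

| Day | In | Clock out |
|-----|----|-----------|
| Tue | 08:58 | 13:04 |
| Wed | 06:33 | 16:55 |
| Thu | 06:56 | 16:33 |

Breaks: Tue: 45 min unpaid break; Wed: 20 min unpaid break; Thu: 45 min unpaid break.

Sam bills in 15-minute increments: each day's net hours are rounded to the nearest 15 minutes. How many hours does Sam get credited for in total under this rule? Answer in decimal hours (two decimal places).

Tue: 08:58–13:04 = 4 h 6 min − 45 min = 3 h 21 min → rounds to 3 h 15 min
Wed: 06:33–16:55 = 10 h 22 min − 20 min = 10 h 2 min → rounds to 10 h 0 min
Thu: 06:56–16:33 = 9 h 37 min − 45 min = 8 h 52 min → rounds to 8 h 45 min
Total credited: 22 h 0 min.

22.00 hours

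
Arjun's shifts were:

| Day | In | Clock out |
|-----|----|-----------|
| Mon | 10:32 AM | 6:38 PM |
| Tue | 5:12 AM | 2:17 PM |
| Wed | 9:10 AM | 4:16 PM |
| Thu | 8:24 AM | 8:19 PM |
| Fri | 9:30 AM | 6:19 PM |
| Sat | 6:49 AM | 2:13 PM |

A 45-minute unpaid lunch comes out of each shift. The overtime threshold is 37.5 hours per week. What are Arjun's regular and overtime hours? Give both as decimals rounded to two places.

Mon: 10:32 AM–6:38 PM = 8 h 6 min; less 45 min break → 7 h 21 min
Tue: 5:12 AM–2:17 PM = 9 h 5 min; less 45 min break → 8 h 20 min
Wed: 9:10 AM–4:16 PM = 7 h 6 min; less 45 min break → 6 h 21 min
Thu: 8:24 AM–8:19 PM = 11 h 55 min; less 45 min break → 11 h 10 min
Fri: 9:30 AM–6:19 PM = 8 h 49 min; less 45 min break → 8 h 4 min
Sat: 6:49 AM–2:13 PM = 7 h 24 min; less 45 min break → 6 h 39 min
Total worked: 47 h 55 min = 47.92 h.
Threshold 37.5 h → overtime 10 h 25 min, regular 37 h 30 min.

Regular 37.50 hours, overtime 10.42 hours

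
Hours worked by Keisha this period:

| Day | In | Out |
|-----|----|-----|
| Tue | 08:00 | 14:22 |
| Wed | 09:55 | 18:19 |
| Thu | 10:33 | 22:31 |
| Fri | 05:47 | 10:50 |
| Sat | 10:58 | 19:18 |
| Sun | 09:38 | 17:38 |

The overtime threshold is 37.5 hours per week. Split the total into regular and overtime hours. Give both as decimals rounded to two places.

Regular 37.50 hours, overtime 10.62 hours

Tue: 08:00–14:22 = 6 h 22 min
Wed: 09:55–18:19 = 8 h 24 min
Thu: 10:33–22:31 = 11 h 58 min
Fri: 05:47–10:50 = 5 h 3 min
Sat: 10:58–19:18 = 8 h 20 min
Sun: 09:38–17:38 = 8 h 0 min
Total worked: 48 h 7 min = 48.12 h.
Threshold 37.5 h → overtime 10 h 37 min, regular 37 h 30 min.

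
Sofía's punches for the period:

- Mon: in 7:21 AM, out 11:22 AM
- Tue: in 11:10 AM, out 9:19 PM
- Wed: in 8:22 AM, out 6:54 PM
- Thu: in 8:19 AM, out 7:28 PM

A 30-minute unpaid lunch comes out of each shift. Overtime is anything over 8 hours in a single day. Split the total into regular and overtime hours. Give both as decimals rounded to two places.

Regular 27.52 hours, overtime 6.33 hours

Mon: 7:21 AM–11:22 AM = 4 h 1 min; less 30 min break → 3 h 31 min
Tue: 11:10 AM–9:19 PM = 10 h 9 min; less 30 min break → 9 h 39 min
Wed: 8:22 AM–6:54 PM = 10 h 32 min; less 30 min break → 10 h 2 min
Thu: 8:19 AM–7:28 PM = 11 h 9 min; less 30 min break → 10 h 39 min
Mon reg 3 h 31 min / OT 0 h 0 min; Tue reg 8 h 0 min / OT 1 h 39 min; Wed reg 8 h 0 min / OT 2 h 2 min; Thu reg 8 h 0 min / OT 2 h 39 min.
Totals: regular 27 h 31 min, overtime 6 h 20 min.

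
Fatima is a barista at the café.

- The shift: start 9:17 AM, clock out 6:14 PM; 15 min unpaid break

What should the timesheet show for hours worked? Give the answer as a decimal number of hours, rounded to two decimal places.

The shift: 9:17 AM–6:14 PM = 8 h 57 min; less 15 min break → 8 h 42 min

8.70 hours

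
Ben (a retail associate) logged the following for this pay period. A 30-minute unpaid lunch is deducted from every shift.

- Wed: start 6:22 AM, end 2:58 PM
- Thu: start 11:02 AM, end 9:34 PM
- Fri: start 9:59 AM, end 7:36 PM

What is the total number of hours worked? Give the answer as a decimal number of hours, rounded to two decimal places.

Wed: 6:22 AM–2:58 PM = 8 h 36 min; less 30 min break → 8 h 6 min
Thu: 11:02 AM–9:34 PM = 10 h 32 min; less 30 min break → 10 h 2 min
Fri: 9:59 AM–7:36 PM = 9 h 37 min; less 30 min break → 9 h 7 min
Total: 8 h 6 min + 10 h 2 min + 9 h 7 min = 27 h 15 min.

27.25 hours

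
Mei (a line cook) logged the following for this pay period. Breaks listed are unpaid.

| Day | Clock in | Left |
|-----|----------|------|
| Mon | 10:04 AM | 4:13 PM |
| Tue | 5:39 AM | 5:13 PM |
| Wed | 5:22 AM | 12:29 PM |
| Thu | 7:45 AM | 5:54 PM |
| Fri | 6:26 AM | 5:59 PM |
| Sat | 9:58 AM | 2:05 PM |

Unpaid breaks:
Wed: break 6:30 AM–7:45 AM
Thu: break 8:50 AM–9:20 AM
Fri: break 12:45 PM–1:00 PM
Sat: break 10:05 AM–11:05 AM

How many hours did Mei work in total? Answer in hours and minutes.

47 h 39 min

Mon: 10:04 AM–4:13 PM = 6 h 9 min
Tue: 5:39 AM–5:13 PM = 11 h 34 min
Wed: 5:22 AM–12:29 PM = 7 h 7 min; less 75 min break → 5 h 52 min
Thu: 7:45 AM–5:54 PM = 10 h 9 min; less 30 min break → 9 h 39 min
Fri: 6:26 AM–5:59 PM = 11 h 33 min; less 15 min break → 11 h 18 min
Sat: 9:58 AM–2:05 PM = 4 h 7 min; less 60 min break → 3 h 7 min
Total: 6 h 9 min + 11 h 34 min + 5 h 52 min + 9 h 39 min + 11 h 18 min + 3 h 7 min = 47 h 39 min.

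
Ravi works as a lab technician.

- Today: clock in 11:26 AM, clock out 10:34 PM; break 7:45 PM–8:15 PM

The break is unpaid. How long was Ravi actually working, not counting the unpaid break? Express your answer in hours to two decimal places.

Today: 11:26 AM–10:34 PM = 11 h 8 min; less 30 min break → 10 h 38 min

10.63 hours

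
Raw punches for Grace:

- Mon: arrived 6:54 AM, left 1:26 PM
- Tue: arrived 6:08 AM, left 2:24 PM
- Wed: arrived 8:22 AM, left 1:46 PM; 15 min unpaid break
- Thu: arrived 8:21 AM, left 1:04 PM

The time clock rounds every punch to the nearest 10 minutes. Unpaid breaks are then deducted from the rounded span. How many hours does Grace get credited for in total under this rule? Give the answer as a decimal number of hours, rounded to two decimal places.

24.75 hours

Mon: in 6:54 AM→6:50 AM, out 1:26 PM→1:30 PM; 6 h 40 min
Tue: in 6:08 AM→6:10 AM, out 2:24 PM→2:20 PM; 8 h 10 min
Wed: in 8:22 AM→8:20 AM, out 1:46 PM→1:50 PM; 5 h 30 min − 15 min = 5 h 15 min
Thu: in 8:21 AM→8:20 AM, out 1:04 PM→1:00 PM; 4 h 40 min
Total credited: 24 h 45 min.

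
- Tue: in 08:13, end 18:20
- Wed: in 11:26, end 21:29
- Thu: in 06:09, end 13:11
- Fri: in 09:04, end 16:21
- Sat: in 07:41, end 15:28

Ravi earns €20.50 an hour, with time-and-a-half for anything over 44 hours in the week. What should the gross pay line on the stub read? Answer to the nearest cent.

€866.47

Tue: 08:13–18:20 = 10 h 7 min
Wed: 11:26–21:29 = 10 h 3 min
Thu: 06:09–13:11 = 7 h 2 min
Fri: 09:04–16:21 = 7 h 17 min
Sat: 07:41–15:28 = 7 h 47 min
Total worked: 42 h 16 min = 2536 min.
Regular 42 h 16 min = 2536 min at €20.50/h; overtime 0 h 0 min = 0 min at €30.75/h.
Pay = (2536 × €20.50 + 0 × €30.75) ÷ 60 = €866.47.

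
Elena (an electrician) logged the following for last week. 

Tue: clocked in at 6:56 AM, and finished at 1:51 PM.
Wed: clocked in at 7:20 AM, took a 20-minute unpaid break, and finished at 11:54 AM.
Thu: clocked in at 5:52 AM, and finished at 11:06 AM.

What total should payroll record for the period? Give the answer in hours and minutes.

Tue: 6:56 AM–1:51 PM = 6 h 55 min
Wed: 7:20 AM–11:54 AM = 4 h 34 min; less 20 min break → 4 h 14 min
Thu: 5:52 AM–11:06 AM = 5 h 14 min
Total: 6 h 55 min + 4 h 14 min + 5 h 14 min = 16 h 23 min.

16 h 23 min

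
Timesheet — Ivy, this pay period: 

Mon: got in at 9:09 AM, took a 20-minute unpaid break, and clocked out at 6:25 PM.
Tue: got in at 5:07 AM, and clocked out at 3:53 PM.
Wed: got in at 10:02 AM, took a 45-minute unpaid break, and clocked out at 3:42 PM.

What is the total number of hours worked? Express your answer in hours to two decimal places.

24.62 hours

Mon: 9:09 AM–6:25 PM = 9 h 16 min; less 20 min break → 8 h 56 min
Tue: 5:07 AM–3:53 PM = 10 h 46 min
Wed: 10:02 AM–3:42 PM = 5 h 40 min; less 45 min break → 4 h 55 min
Total: 8 h 56 min + 10 h 46 min + 4 h 55 min = 24 h 37 min.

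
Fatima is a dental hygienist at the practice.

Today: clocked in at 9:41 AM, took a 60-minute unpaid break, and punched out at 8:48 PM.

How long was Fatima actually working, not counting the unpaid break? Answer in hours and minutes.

10 h 7 min

Today: 9:41 AM–8:48 PM = 11 h 7 min; less 60 min break → 10 h 7 min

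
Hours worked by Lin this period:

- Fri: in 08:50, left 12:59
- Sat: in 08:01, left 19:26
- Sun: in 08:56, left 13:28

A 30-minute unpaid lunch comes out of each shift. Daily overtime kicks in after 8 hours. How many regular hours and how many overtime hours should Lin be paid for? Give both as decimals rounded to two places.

Fri: 08:50–12:59 = 4 h 9 min; less 30 min break → 3 h 39 min
Sat: 08:01–19:26 = 11 h 25 min; less 30 min break → 10 h 55 min
Sun: 08:56–13:28 = 4 h 32 min; less 30 min break → 4 h 2 min
Fri reg 3 h 39 min / OT 0 h 0 min; Sat reg 8 h 0 min / OT 2 h 55 min; Sun reg 4 h 2 min / OT 0 h 0 min.
Totals: regular 15 h 41 min, overtime 2 h 55 min.

Regular 15.68 hours, overtime 2.92 hours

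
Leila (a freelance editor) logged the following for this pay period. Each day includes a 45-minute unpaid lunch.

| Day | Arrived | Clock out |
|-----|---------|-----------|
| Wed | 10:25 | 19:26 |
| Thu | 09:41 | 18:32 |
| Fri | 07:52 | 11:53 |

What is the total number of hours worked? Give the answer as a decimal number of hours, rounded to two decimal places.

Wed: 10:25–19:26 = 9 h 1 min; less 45 min break → 8 h 16 min
Thu: 09:41–18:32 = 8 h 51 min; less 45 min break → 8 h 6 min
Fri: 07:52–11:53 = 4 h 1 min; less 45 min break → 3 h 16 min
Total: 8 h 16 min + 8 h 6 min + 3 h 16 min = 19 h 38 min.

19.63 hours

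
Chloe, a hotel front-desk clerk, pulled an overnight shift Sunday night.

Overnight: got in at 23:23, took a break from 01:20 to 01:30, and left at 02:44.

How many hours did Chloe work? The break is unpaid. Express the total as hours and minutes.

3 h 11 min

Overnight: 23:23 → midnight = 0 h 37 min; midnight → 02:44 = 2 h 44 min; span 3 h 21 min; less 10 min break → 3 h 11 min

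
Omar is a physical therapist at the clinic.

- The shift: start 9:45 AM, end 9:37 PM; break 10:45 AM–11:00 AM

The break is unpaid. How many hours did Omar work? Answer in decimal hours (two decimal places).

The shift: 9:45 AM–9:37 PM = 11 h 52 min; less 15 min break → 11 h 37 min

11.62 hours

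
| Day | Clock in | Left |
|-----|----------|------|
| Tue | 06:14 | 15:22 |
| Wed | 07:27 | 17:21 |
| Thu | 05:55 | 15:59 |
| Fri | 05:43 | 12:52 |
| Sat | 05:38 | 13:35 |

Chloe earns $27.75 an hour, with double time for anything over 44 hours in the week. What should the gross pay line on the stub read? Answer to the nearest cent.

$1232.10

Tue: 06:14–15:22 = 9 h 8 min
Wed: 07:27–17:21 = 9 h 54 min
Thu: 05:55–15:59 = 10 h 4 min
Fri: 05:43–12:52 = 7 h 9 min
Sat: 05:38–13:35 = 7 h 57 min
Total worked: 44 h 12 min = 2652 min.
Regular 44 h 0 min = 2640 min at $27.75/h; overtime 0 h 12 min = 12 min at $55.50/h.
Pay = (2640 × $27.75 + 12 × $55.50) ÷ 60 = $1232.10.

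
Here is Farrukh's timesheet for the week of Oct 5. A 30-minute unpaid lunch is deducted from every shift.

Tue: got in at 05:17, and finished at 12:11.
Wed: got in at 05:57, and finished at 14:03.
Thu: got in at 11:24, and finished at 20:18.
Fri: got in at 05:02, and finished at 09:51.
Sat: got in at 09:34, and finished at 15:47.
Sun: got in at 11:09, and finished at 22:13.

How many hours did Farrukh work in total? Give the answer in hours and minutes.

Tue: 05:17–12:11 = 6 h 54 min; less 30 min break → 6 h 24 min
Wed: 05:57–14:03 = 8 h 6 min; less 30 min break → 7 h 36 min
Thu: 11:24–20:18 = 8 h 54 min; less 30 min break → 8 h 24 min
Fri: 05:02–09:51 = 4 h 49 min; less 30 min break → 4 h 19 min
Sat: 09:34–15:47 = 6 h 13 min; less 30 min break → 5 h 43 min
Sun: 11:09–22:13 = 11 h 4 min; less 30 min break → 10 h 34 min
Total: 6 h 24 min + 7 h 36 min + 8 h 24 min + 4 h 19 min + 5 h 43 min + 10 h 34 min = 43 h 0 min.

43 h 0 min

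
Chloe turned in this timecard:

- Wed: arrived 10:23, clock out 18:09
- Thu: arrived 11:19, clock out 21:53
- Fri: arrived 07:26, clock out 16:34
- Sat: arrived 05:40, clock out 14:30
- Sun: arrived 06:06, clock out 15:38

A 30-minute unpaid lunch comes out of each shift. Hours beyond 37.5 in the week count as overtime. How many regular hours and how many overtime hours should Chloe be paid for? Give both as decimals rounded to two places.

Wed: 10:23–18:09 = 7 h 46 min; less 30 min break → 7 h 16 min
Thu: 11:19–21:53 = 10 h 34 min; less 30 min break → 10 h 4 min
Fri: 07:26–16:34 = 9 h 8 min; less 30 min break → 8 h 38 min
Sat: 05:40–14:30 = 8 h 50 min; less 30 min break → 8 h 20 min
Sun: 06:06–15:38 = 9 h 32 min; less 30 min break → 9 h 2 min
Total worked: 43 h 20 min = 43.33 h.
Threshold 37.5 h → overtime 5 h 50 min, regular 37 h 30 min.

Regular 37.50 hours, overtime 5.83 hours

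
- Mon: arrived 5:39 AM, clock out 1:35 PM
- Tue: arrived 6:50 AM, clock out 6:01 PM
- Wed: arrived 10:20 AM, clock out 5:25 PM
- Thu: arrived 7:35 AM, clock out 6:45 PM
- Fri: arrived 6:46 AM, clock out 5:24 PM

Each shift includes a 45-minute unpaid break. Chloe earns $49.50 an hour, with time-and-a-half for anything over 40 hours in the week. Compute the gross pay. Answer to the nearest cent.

Mon: 5:39 AM–1:35 PM = 7 h 56 min; less 45 min break → 7 h 11 min
Tue: 6:50 AM–6:01 PM = 11 h 11 min; less 45 min break → 10 h 26 min
Wed: 10:20 AM–5:25 PM = 7 h 5 min; less 45 min break → 6 h 20 min
Thu: 7:35 AM–6:45 PM = 11 h 10 min; less 45 min break → 10 h 25 min
Fri: 6:46 AM–5:24 PM = 10 h 38 min; less 45 min break → 9 h 53 min
Total worked: 44 h 15 min = 2655 min.
Regular 40 h 0 min = 2400 min at $49.50/h; overtime 4 h 15 min = 255 min at $74.25/h.
Pay = (2400 × $49.50 + 255 × $74.25) ÷ 60 = $2295.56.

$2295.56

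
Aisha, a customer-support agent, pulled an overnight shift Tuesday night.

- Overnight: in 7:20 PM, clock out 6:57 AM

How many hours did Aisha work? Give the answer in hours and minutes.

Overnight: 7:20 PM → midnight = 4 h 40 min; midnight → 6:57 AM = 6 h 57 min; span 11 h 37 min

11 h 37 min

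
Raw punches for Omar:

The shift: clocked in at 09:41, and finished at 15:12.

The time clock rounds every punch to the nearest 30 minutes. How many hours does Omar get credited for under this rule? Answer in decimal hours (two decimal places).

The shift: in 09:41→09:30, out 15:12→15:00; 5 h 30 min

5.50 hours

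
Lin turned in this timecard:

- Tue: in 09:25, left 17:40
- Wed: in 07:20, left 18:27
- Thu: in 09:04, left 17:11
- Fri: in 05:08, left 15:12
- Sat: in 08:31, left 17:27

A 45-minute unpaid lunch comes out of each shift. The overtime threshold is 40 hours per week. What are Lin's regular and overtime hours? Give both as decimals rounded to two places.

Regular 40.00 hours, overtime 2.73 hours

Tue: 09:25–17:40 = 8 h 15 min; less 45 min break → 7 h 30 min
Wed: 07:20–18:27 = 11 h 7 min; less 45 min break → 10 h 22 min
Thu: 09:04–17:11 = 8 h 7 min; less 45 min break → 7 h 22 min
Fri: 05:08–15:12 = 10 h 4 min; less 45 min break → 9 h 19 min
Sat: 08:31–17:27 = 8 h 56 min; less 45 min break → 8 h 11 min
Total worked: 42 h 44 min = 42.73 h.
Threshold 40 h → overtime 2 h 44 min, regular 40 h 0 min.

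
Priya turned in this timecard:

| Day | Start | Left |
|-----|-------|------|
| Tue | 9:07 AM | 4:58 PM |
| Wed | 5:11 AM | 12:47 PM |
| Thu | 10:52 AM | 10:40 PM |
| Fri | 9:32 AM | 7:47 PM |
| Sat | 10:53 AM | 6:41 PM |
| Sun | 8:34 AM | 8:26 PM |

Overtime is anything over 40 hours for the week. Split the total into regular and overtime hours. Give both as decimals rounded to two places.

Regular 40.00 hours, overtime 17.17 hours

Tue: 9:07 AM–4:58 PM = 7 h 51 min
Wed: 5:11 AM–12:47 PM = 7 h 36 min
Thu: 10:52 AM–10:40 PM = 11 h 48 min
Fri: 9:32 AM–7:47 PM = 10 h 15 min
Sat: 10:53 AM–6:41 PM = 7 h 48 min
Sun: 8:34 AM–8:26 PM = 11 h 52 min
Total worked: 57 h 10 min = 57.17 h.
Threshold 40 h → overtime 17 h 10 min, regular 40 h 0 min.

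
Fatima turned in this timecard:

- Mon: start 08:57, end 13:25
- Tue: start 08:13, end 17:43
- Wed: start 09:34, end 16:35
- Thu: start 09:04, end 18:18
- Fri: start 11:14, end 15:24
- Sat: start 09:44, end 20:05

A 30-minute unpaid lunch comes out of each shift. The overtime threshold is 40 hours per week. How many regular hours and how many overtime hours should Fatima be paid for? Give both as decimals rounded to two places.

Mon: 08:57–13:25 = 4 h 28 min; less 30 min break → 3 h 58 min
Tue: 08:13–17:43 = 9 h 30 min; less 30 min break → 9 h 0 min
Wed: 09:34–16:35 = 7 h 1 min; less 30 min break → 6 h 31 min
Thu: 09:04–18:18 = 9 h 14 min; less 30 min break → 8 h 44 min
Fri: 11:14–15:24 = 4 h 10 min; less 30 min break → 3 h 40 min
Sat: 09:44–20:05 = 10 h 21 min; less 30 min break → 9 h 51 min
Total worked: 41 h 44 min = 41.73 h.
Threshold 40 h → overtime 1 h 44 min, regular 40 h 0 min.

Regular 40.00 hours, overtime 1.73 hours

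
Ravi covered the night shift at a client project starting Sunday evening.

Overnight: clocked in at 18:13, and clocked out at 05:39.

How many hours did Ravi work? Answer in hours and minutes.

11 h 26 min

Overnight: 18:13 → midnight = 5 h 47 min; midnight → 05:39 = 5 h 39 min; span 11 h 26 min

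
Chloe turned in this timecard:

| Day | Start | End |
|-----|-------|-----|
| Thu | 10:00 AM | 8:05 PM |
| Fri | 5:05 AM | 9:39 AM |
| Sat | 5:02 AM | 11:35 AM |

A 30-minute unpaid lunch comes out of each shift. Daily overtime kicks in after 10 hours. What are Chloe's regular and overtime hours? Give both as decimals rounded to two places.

Thu: 10:00 AM–8:05 PM = 10 h 5 min; less 30 min break → 9 h 35 min
Fri: 5:05 AM–9:39 AM = 4 h 34 min; less 30 min break → 4 h 4 min
Sat: 5:02 AM–11:35 AM = 6 h 33 min; less 30 min break → 6 h 3 min
Thu reg 9 h 35 min / OT 0 h 0 min; Fri reg 4 h 4 min / OT 0 h 0 min; Sat reg 6 h 3 min / OT 0 h 0 min.
Totals: regular 19 h 42 min, overtime 0 h 0 min.

Regular 19.70 hours, overtime 0.00 hours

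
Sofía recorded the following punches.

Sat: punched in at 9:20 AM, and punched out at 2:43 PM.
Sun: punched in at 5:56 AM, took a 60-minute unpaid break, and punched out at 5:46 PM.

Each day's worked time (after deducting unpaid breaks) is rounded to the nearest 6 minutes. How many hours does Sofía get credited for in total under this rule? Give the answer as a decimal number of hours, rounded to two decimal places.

Sat: 9:20 AM–2:43 PM = 5 h 23 min → rounds to 5 h 24 min
Sun: 5:56 AM–5:46 PM = 11 h 50 min − 60 min = 10 h 50 min → rounds to 10 h 48 min
Total credited: 16 h 12 min.

16.20 hours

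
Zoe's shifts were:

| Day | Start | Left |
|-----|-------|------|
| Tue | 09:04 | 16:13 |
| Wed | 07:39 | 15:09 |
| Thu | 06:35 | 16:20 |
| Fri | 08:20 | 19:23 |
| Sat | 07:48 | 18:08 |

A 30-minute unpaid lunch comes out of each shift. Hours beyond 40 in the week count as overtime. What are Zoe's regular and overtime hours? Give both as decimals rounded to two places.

Tue: 09:04–16:13 = 7 h 9 min; less 30 min break → 6 h 39 min
Wed: 07:39–15:09 = 7 h 30 min; less 30 min break → 7 h 0 min
Thu: 06:35–16:20 = 9 h 45 min; less 30 min break → 9 h 15 min
Fri: 08:20–19:23 = 11 h 3 min; less 30 min break → 10 h 33 min
Sat: 07:48–18:08 = 10 h 20 min; less 30 min break → 9 h 50 min
Total worked: 43 h 17 min = 43.28 h.
Threshold 40 h → overtime 3 h 17 min, regular 40 h 0 min.

Regular 40.00 hours, overtime 3.28 hours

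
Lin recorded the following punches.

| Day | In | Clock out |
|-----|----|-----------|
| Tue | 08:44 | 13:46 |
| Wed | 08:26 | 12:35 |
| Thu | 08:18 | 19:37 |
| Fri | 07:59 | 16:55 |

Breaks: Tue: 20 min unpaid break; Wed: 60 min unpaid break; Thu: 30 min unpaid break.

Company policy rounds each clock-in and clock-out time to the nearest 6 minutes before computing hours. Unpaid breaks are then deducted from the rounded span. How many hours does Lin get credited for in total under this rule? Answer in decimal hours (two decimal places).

Tue: in 08:44→08:42, out 13:46→13:48; 5 h 6 min − 20 min = 4 h 46 min
Wed: in 08:26→08:24, out 12:35→12:36; 4 h 12 min − 60 min = 3 h 12 min
Thu: in 08:18→08:18, out 19:37→19:36; 11 h 18 min − 30 min = 10 h 48 min
Fri: in 07:59→08:00, out 16:55→16:54; 8 h 54 min
Total credited: 27 h 40 min.

27.67 hours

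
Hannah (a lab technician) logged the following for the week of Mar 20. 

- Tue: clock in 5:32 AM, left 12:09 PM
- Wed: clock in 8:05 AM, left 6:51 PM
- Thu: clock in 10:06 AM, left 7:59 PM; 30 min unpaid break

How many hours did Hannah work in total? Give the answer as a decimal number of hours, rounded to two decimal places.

26.77 hours

Tue: 5:32 AM–12:09 PM = 6 h 37 min
Wed: 8:05 AM–6:51 PM = 10 h 46 min
Thu: 10:06 AM–7:59 PM = 9 h 53 min; less 30 min break → 9 h 23 min
Total: 6 h 37 min + 10 h 46 min + 9 h 23 min = 26 h 46 min.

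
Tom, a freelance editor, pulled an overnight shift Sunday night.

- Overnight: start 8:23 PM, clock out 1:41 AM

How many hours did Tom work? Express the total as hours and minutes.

5 h 18 min

Overnight: 8:23 PM → midnight = 3 h 37 min; midnight → 1:41 AM = 1 h 41 min; span 5 h 18 min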